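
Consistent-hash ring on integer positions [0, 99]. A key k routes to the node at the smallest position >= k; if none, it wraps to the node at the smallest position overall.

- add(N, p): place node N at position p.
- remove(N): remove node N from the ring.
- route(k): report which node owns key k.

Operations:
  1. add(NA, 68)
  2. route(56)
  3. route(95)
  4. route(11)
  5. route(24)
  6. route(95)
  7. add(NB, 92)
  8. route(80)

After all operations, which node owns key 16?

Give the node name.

Op 1: add NA@68 -> ring=[68:NA]
Op 2: route key 56: smallest pos >= 56 is 68 -> NA
Op 3: route key 95: none >= 95, wrap to smallest pos 68 -> NA
Op 4: route key 11: smallest pos >= 11 is 68 -> NA
Op 5: route key 24: smallest pos >= 24 is 68 -> NA
Op 6: route key 95: none >= 95, wrap to smallest pos 68 -> NA
Op 7: add NB@92 -> ring=[68:NA,92:NB]
Op 8: route key 80: smallest pos >= 80 is 92 -> NB
Final route key 16: smallest pos >= 16 is 68 -> NA

Answer: NA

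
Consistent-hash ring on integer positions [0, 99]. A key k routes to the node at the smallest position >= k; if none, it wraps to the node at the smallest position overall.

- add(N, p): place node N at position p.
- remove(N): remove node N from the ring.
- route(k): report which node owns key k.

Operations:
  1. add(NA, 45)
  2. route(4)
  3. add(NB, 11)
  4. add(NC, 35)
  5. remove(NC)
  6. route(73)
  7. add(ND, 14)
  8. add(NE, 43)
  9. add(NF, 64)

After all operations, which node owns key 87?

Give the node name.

Answer: NB

Derivation:
Op 1: add NA@45 -> ring=[45:NA]
Op 2: route key 4: smallest pos >= 4 is 45 -> NA
Op 3: add NB@11 -> ring=[11:NB,45:NA]
Op 4: add NC@35 -> ring=[11:NB,35:NC,45:NA]
Op 5: remove NC -> ring=[11:NB,45:NA]
Op 6: route key 73: none >= 73, wrap to smallest pos 11 -> NB
Op 7: add ND@14 -> ring=[11:NB,14:ND,45:NA]
Op 8: add NE@43 -> ring=[11:NB,14:ND,43:NE,45:NA]
Op 9: add NF@64 -> ring=[11:NB,14:ND,43:NE,45:NA,64:NF]
Final route key 87: none >= 87, wrap to smallest pos 11 -> NB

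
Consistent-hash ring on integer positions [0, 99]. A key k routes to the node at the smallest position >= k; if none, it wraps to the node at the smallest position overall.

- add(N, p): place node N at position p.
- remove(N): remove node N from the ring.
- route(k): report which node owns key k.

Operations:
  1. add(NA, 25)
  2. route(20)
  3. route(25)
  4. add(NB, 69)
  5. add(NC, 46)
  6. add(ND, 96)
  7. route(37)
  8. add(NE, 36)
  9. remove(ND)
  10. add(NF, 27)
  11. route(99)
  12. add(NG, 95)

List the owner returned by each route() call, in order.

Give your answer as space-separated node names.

Op 1: add NA@25 -> ring=[25:NA]
Op 2: route key 20: smallest pos >= 20 is 25 -> NA
Op 3: route key 25: smallest pos >= 25 is 25 -> NA
Op 4: add NB@69 -> ring=[25:NA,69:NB]
Op 5: add NC@46 -> ring=[25:NA,46:NC,69:NB]
Op 6: add ND@96 -> ring=[25:NA,46:NC,69:NB,96:ND]
Op 7: route key 37: smallest pos >= 37 is 46 -> NC
Op 8: add NE@36 -> ring=[25:NA,36:NE,46:NC,69:NB,96:ND]
Op 9: remove ND -> ring=[25:NA,36:NE,46:NC,69:NB]
Op 10: add NF@27 -> ring=[25:NA,27:NF,36:NE,46:NC,69:NB]
Op 11: route key 99: none >= 99, wrap to smallest pos 25 -> NA
Op 12: add NG@95 -> ring=[25:NA,27:NF,36:NE,46:NC,69:NB,95:NG]

Answer: NA NA NC NA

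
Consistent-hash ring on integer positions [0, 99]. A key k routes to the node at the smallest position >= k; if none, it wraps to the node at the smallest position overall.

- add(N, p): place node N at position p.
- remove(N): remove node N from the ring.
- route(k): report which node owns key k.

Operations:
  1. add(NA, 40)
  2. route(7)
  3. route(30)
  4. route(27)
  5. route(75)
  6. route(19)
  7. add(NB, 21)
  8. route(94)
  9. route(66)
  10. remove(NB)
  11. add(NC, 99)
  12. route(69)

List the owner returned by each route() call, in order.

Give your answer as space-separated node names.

Answer: NA NA NA NA NA NB NB NC

Derivation:
Op 1: add NA@40 -> ring=[40:NA]
Op 2: route key 7: smallest pos >= 7 is 40 -> NA
Op 3: route key 30: smallest pos >= 30 is 40 -> NA
Op 4: route key 27: smallest pos >= 27 is 40 -> NA
Op 5: route key 75: none >= 75, wrap to smallest pos 40 -> NA
Op 6: route key 19: smallest pos >= 19 is 40 -> NA
Op 7: add NB@21 -> ring=[21:NB,40:NA]
Op 8: route key 94: none >= 94, wrap to smallest pos 21 -> NB
Op 9: route key 66: none >= 66, wrap to smallest pos 21 -> NB
Op 10: remove NB -> ring=[40:NA]
Op 11: add NC@99 -> ring=[40:NA,99:NC]
Op 12: route key 69: smallest pos >= 69 is 99 -> NC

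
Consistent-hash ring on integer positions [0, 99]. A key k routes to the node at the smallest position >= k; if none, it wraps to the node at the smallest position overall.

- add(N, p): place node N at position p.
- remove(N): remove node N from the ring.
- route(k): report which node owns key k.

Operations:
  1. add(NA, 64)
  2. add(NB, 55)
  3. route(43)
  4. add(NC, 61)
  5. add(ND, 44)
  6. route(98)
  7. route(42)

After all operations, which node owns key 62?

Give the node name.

Op 1: add NA@64 -> ring=[64:NA]
Op 2: add NB@55 -> ring=[55:NB,64:NA]
Op 3: route key 43: smallest pos >= 43 is 55 -> NB
Op 4: add NC@61 -> ring=[55:NB,61:NC,64:NA]
Op 5: add ND@44 -> ring=[44:ND,55:NB,61:NC,64:NA]
Op 6: route key 98: none >= 98, wrap to smallest pos 44 -> ND
Op 7: route key 42: smallest pos >= 42 is 44 -> ND
Final route key 62: smallest pos >= 62 is 64 -> NA

Answer: NA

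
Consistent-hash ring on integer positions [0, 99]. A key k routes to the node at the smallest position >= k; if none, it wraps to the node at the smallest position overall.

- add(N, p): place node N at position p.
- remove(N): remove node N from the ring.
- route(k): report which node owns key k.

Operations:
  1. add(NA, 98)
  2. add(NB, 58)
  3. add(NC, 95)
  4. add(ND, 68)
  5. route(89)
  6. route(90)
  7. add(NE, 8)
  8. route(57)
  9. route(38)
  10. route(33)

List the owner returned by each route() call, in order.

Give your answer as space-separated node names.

Answer: NC NC NB NB NB

Derivation:
Op 1: add NA@98 -> ring=[98:NA]
Op 2: add NB@58 -> ring=[58:NB,98:NA]
Op 3: add NC@95 -> ring=[58:NB,95:NC,98:NA]
Op 4: add ND@68 -> ring=[58:NB,68:ND,95:NC,98:NA]
Op 5: route key 89: smallest pos >= 89 is 95 -> NC
Op 6: route key 90: smallest pos >= 90 is 95 -> NC
Op 7: add NE@8 -> ring=[8:NE,58:NB,68:ND,95:NC,98:NA]
Op 8: route key 57: smallest pos >= 57 is 58 -> NB
Op 9: route key 38: smallest pos >= 38 is 58 -> NB
Op 10: route key 33: smallest pos >= 33 is 58 -> NB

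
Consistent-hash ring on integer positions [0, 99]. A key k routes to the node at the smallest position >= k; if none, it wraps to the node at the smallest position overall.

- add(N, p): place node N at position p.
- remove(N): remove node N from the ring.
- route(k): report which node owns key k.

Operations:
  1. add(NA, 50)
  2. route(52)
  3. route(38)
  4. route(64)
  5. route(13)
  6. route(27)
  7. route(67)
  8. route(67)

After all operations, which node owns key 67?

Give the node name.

Answer: NA

Derivation:
Op 1: add NA@50 -> ring=[50:NA]
Op 2: route key 52: none >= 52, wrap to smallest pos 50 -> NA
Op 3: route key 38: smallest pos >= 38 is 50 -> NA
Op 4: route key 64: none >= 64, wrap to smallest pos 50 -> NA
Op 5: route key 13: smallest pos >= 13 is 50 -> NA
Op 6: route key 27: smallest pos >= 27 is 50 -> NA
Op 7: route key 67: none >= 67, wrap to smallest pos 50 -> NA
Op 8: route key 67: none >= 67, wrap to smallest pos 50 -> NA
Final route key 67: none >= 67, wrap to smallest pos 50 -> NA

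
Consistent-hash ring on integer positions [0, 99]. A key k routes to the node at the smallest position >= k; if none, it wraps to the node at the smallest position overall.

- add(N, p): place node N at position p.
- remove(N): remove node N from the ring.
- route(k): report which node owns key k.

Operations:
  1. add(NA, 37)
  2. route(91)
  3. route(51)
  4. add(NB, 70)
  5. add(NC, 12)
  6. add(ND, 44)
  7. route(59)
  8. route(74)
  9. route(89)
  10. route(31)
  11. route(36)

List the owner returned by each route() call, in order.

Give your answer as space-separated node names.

Answer: NA NA NB NC NC NA NA

Derivation:
Op 1: add NA@37 -> ring=[37:NA]
Op 2: route key 91: none >= 91, wrap to smallest pos 37 -> NA
Op 3: route key 51: none >= 51, wrap to smallest pos 37 -> NA
Op 4: add NB@70 -> ring=[37:NA,70:NB]
Op 5: add NC@12 -> ring=[12:NC,37:NA,70:NB]
Op 6: add ND@44 -> ring=[12:NC,37:NA,44:ND,70:NB]
Op 7: route key 59: smallest pos >= 59 is 70 -> NB
Op 8: route key 74: none >= 74, wrap to smallest pos 12 -> NC
Op 9: route key 89: none >= 89, wrap to smallest pos 12 -> NC
Op 10: route key 31: smallest pos >= 31 is 37 -> NA
Op 11: route key 36: smallest pos >= 36 is 37 -> NA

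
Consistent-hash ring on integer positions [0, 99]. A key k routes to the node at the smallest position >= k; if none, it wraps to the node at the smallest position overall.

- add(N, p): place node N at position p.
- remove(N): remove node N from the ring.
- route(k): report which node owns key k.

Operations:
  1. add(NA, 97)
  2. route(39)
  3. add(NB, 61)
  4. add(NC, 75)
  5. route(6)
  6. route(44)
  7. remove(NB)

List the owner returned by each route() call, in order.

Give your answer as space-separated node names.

Op 1: add NA@97 -> ring=[97:NA]
Op 2: route key 39: smallest pos >= 39 is 97 -> NA
Op 3: add NB@61 -> ring=[61:NB,97:NA]
Op 4: add NC@75 -> ring=[61:NB,75:NC,97:NA]
Op 5: route key 6: smallest pos >= 6 is 61 -> NB
Op 6: route key 44: smallest pos >= 44 is 61 -> NB
Op 7: remove NB -> ring=[75:NC,97:NA]

Answer: NA NB NB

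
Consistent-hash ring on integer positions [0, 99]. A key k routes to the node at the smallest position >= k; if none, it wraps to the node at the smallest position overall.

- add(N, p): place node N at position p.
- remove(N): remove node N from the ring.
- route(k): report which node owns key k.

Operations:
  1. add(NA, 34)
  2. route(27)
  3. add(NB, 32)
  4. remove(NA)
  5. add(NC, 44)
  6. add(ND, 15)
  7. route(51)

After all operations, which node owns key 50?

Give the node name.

Answer: ND

Derivation:
Op 1: add NA@34 -> ring=[34:NA]
Op 2: route key 27: smallest pos >= 27 is 34 -> NA
Op 3: add NB@32 -> ring=[32:NB,34:NA]
Op 4: remove NA -> ring=[32:NB]
Op 5: add NC@44 -> ring=[32:NB,44:NC]
Op 6: add ND@15 -> ring=[15:ND,32:NB,44:NC]
Op 7: route key 51: none >= 51, wrap to smallest pos 15 -> ND
Final route key 50: none >= 50, wrap to smallest pos 15 -> ND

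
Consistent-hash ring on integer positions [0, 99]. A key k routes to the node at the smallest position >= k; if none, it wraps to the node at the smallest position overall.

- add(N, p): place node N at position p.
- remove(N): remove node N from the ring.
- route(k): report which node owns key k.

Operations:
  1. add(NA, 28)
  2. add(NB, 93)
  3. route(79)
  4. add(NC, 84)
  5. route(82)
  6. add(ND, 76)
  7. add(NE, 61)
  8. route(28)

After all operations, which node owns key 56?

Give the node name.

Answer: NE

Derivation:
Op 1: add NA@28 -> ring=[28:NA]
Op 2: add NB@93 -> ring=[28:NA,93:NB]
Op 3: route key 79: smallest pos >= 79 is 93 -> NB
Op 4: add NC@84 -> ring=[28:NA,84:NC,93:NB]
Op 5: route key 82: smallest pos >= 82 is 84 -> NC
Op 6: add ND@76 -> ring=[28:NA,76:ND,84:NC,93:NB]
Op 7: add NE@61 -> ring=[28:NA,61:NE,76:ND,84:NC,93:NB]
Op 8: route key 28: smallest pos >= 28 is 28 -> NA
Final route key 56: smallest pos >= 56 is 61 -> NE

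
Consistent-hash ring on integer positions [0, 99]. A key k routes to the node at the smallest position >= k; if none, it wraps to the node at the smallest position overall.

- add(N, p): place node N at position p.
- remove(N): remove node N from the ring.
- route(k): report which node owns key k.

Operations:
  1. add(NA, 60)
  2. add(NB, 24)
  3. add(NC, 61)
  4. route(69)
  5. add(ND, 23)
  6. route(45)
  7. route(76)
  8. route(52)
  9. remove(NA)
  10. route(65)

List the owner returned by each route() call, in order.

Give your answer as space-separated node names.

Op 1: add NA@60 -> ring=[60:NA]
Op 2: add NB@24 -> ring=[24:NB,60:NA]
Op 3: add NC@61 -> ring=[24:NB,60:NA,61:NC]
Op 4: route key 69: none >= 69, wrap to smallest pos 24 -> NB
Op 5: add ND@23 -> ring=[23:ND,24:NB,60:NA,61:NC]
Op 6: route key 45: smallest pos >= 45 is 60 -> NA
Op 7: route key 76: none >= 76, wrap to smallest pos 23 -> ND
Op 8: route key 52: smallest pos >= 52 is 60 -> NA
Op 9: remove NA -> ring=[23:ND,24:NB,61:NC]
Op 10: route key 65: none >= 65, wrap to smallest pos 23 -> ND

Answer: NB NA ND NA ND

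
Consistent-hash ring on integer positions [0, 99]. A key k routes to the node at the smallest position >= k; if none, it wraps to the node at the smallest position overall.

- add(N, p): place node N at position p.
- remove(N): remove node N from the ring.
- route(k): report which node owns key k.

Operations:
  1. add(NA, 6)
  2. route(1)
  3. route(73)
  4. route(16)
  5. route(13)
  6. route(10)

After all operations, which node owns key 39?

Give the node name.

Op 1: add NA@6 -> ring=[6:NA]
Op 2: route key 1: smallest pos >= 1 is 6 -> NA
Op 3: route key 73: none >= 73, wrap to smallest pos 6 -> NA
Op 4: route key 16: none >= 16, wrap to smallest pos 6 -> NA
Op 5: route key 13: none >= 13, wrap to smallest pos 6 -> NA
Op 6: route key 10: none >= 10, wrap to smallest pos 6 -> NA
Final route key 39: none >= 39, wrap to smallest pos 6 -> NA

Answer: NA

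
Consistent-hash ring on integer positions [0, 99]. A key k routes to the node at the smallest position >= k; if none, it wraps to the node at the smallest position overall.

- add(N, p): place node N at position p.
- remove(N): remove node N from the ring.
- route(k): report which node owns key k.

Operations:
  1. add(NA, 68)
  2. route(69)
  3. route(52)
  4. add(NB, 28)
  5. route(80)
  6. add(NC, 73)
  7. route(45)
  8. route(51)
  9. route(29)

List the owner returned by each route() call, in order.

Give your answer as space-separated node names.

Answer: NA NA NB NA NA NA

Derivation:
Op 1: add NA@68 -> ring=[68:NA]
Op 2: route key 69: none >= 69, wrap to smallest pos 68 -> NA
Op 3: route key 52: smallest pos >= 52 is 68 -> NA
Op 4: add NB@28 -> ring=[28:NB,68:NA]
Op 5: route key 80: none >= 80, wrap to smallest pos 28 -> NB
Op 6: add NC@73 -> ring=[28:NB,68:NA,73:NC]
Op 7: route key 45: smallest pos >= 45 is 68 -> NA
Op 8: route key 51: smallest pos >= 51 is 68 -> NA
Op 9: route key 29: smallest pos >= 29 is 68 -> NA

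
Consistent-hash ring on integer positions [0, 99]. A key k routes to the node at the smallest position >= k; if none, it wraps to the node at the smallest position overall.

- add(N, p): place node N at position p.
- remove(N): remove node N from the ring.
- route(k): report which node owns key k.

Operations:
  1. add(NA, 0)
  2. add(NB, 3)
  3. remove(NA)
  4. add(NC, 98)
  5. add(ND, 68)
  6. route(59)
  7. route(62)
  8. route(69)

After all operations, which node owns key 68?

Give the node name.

Op 1: add NA@0 -> ring=[0:NA]
Op 2: add NB@3 -> ring=[0:NA,3:NB]
Op 3: remove NA -> ring=[3:NB]
Op 4: add NC@98 -> ring=[3:NB,98:NC]
Op 5: add ND@68 -> ring=[3:NB,68:ND,98:NC]
Op 6: route key 59: smallest pos >= 59 is 68 -> ND
Op 7: route key 62: smallest pos >= 62 is 68 -> ND
Op 8: route key 69: smallest pos >= 69 is 98 -> NC
Final route key 68: smallest pos >= 68 is 68 -> ND

Answer: ND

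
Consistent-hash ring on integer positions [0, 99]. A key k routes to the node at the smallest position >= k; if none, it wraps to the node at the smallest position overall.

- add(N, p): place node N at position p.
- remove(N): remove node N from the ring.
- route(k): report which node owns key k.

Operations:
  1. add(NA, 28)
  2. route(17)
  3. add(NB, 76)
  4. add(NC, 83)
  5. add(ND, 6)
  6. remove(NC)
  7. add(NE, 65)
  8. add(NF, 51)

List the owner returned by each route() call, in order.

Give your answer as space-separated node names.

Op 1: add NA@28 -> ring=[28:NA]
Op 2: route key 17: smallest pos >= 17 is 28 -> NA
Op 3: add NB@76 -> ring=[28:NA,76:NB]
Op 4: add NC@83 -> ring=[28:NA,76:NB,83:NC]
Op 5: add ND@6 -> ring=[6:ND,28:NA,76:NB,83:NC]
Op 6: remove NC -> ring=[6:ND,28:NA,76:NB]
Op 7: add NE@65 -> ring=[6:ND,28:NA,65:NE,76:NB]
Op 8: add NF@51 -> ring=[6:ND,28:NA,51:NF,65:NE,76:NB]

Answer: NA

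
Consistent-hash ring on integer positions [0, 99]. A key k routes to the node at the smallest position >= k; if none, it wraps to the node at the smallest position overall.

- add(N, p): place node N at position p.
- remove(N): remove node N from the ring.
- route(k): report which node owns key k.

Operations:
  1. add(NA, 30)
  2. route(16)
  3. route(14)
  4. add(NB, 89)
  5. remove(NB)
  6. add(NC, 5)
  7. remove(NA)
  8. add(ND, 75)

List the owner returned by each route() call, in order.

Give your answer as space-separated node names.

Answer: NA NA

Derivation:
Op 1: add NA@30 -> ring=[30:NA]
Op 2: route key 16: smallest pos >= 16 is 30 -> NA
Op 3: route key 14: smallest pos >= 14 is 30 -> NA
Op 4: add NB@89 -> ring=[30:NA,89:NB]
Op 5: remove NB -> ring=[30:NA]
Op 6: add NC@5 -> ring=[5:NC,30:NA]
Op 7: remove NA -> ring=[5:NC]
Op 8: add ND@75 -> ring=[5:NC,75:ND]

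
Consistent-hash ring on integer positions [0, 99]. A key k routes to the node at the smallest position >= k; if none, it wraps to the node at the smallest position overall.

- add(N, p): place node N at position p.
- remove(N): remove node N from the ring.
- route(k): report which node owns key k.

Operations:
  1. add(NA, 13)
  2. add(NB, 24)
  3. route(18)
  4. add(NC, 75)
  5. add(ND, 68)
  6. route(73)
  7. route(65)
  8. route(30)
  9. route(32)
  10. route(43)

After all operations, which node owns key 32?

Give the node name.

Op 1: add NA@13 -> ring=[13:NA]
Op 2: add NB@24 -> ring=[13:NA,24:NB]
Op 3: route key 18: smallest pos >= 18 is 24 -> NB
Op 4: add NC@75 -> ring=[13:NA,24:NB,75:NC]
Op 5: add ND@68 -> ring=[13:NA,24:NB,68:ND,75:NC]
Op 6: route key 73: smallest pos >= 73 is 75 -> NC
Op 7: route key 65: smallest pos >= 65 is 68 -> ND
Op 8: route key 30: smallest pos >= 30 is 68 -> ND
Op 9: route key 32: smallest pos >= 32 is 68 -> ND
Op 10: route key 43: smallest pos >= 43 is 68 -> ND
Final route key 32: smallest pos >= 32 is 68 -> ND

Answer: ND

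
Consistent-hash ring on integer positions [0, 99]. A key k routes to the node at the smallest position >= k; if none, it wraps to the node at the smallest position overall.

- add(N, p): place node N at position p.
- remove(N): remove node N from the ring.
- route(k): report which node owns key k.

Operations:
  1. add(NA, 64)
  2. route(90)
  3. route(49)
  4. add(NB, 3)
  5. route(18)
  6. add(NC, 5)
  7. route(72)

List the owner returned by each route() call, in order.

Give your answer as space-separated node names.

Op 1: add NA@64 -> ring=[64:NA]
Op 2: route key 90: none >= 90, wrap to smallest pos 64 -> NA
Op 3: route key 49: smallest pos >= 49 is 64 -> NA
Op 4: add NB@3 -> ring=[3:NB,64:NA]
Op 5: route key 18: smallest pos >= 18 is 64 -> NA
Op 6: add NC@5 -> ring=[3:NB,5:NC,64:NA]
Op 7: route key 72: none >= 72, wrap to smallest pos 3 -> NB

Answer: NA NA NA NB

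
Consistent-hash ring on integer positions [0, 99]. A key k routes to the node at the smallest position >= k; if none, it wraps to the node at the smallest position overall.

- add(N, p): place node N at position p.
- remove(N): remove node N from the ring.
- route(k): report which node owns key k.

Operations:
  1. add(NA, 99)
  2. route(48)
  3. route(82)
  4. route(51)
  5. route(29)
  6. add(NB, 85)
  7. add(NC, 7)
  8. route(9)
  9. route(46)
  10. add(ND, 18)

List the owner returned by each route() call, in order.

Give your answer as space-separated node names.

Answer: NA NA NA NA NB NB

Derivation:
Op 1: add NA@99 -> ring=[99:NA]
Op 2: route key 48: smallest pos >= 48 is 99 -> NA
Op 3: route key 82: smallest pos >= 82 is 99 -> NA
Op 4: route key 51: smallest pos >= 51 is 99 -> NA
Op 5: route key 29: smallest pos >= 29 is 99 -> NA
Op 6: add NB@85 -> ring=[85:NB,99:NA]
Op 7: add NC@7 -> ring=[7:NC,85:NB,99:NA]
Op 8: route key 9: smallest pos >= 9 is 85 -> NB
Op 9: route key 46: smallest pos >= 46 is 85 -> NB
Op 10: add ND@18 -> ring=[7:NC,18:ND,85:NB,99:NA]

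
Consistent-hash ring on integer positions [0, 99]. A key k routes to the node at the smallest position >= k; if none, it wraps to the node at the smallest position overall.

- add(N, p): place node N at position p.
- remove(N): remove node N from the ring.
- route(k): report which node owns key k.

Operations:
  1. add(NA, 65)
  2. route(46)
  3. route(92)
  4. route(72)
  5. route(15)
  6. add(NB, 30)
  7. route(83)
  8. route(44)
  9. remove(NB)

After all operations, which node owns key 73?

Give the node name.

Op 1: add NA@65 -> ring=[65:NA]
Op 2: route key 46: smallest pos >= 46 is 65 -> NA
Op 3: route key 92: none >= 92, wrap to smallest pos 65 -> NA
Op 4: route key 72: none >= 72, wrap to smallest pos 65 -> NA
Op 5: route key 15: smallest pos >= 15 is 65 -> NA
Op 6: add NB@30 -> ring=[30:NB,65:NA]
Op 7: route key 83: none >= 83, wrap to smallest pos 30 -> NB
Op 8: route key 44: smallest pos >= 44 is 65 -> NA
Op 9: remove NB -> ring=[65:NA]
Final route key 73: none >= 73, wrap to smallest pos 65 -> NA

Answer: NA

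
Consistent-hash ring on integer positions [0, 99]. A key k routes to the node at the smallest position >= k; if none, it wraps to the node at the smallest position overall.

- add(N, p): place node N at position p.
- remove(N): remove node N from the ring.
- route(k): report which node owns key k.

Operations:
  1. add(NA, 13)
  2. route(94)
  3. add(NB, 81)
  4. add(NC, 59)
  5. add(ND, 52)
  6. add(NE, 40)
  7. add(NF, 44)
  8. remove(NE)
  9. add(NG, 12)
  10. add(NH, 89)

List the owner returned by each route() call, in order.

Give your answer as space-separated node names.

Op 1: add NA@13 -> ring=[13:NA]
Op 2: route key 94: none >= 94, wrap to smallest pos 13 -> NA
Op 3: add NB@81 -> ring=[13:NA,81:NB]
Op 4: add NC@59 -> ring=[13:NA,59:NC,81:NB]
Op 5: add ND@52 -> ring=[13:NA,52:ND,59:NC,81:NB]
Op 6: add NE@40 -> ring=[13:NA,40:NE,52:ND,59:NC,81:NB]
Op 7: add NF@44 -> ring=[13:NA,40:NE,44:NF,52:ND,59:NC,81:NB]
Op 8: remove NE -> ring=[13:NA,44:NF,52:ND,59:NC,81:NB]
Op 9: add NG@12 -> ring=[12:NG,13:NA,44:NF,52:ND,59:NC,81:NB]
Op 10: add NH@89 -> ring=[12:NG,13:NA,44:NF,52:ND,59:NC,81:NB,89:NH]

Answer: NA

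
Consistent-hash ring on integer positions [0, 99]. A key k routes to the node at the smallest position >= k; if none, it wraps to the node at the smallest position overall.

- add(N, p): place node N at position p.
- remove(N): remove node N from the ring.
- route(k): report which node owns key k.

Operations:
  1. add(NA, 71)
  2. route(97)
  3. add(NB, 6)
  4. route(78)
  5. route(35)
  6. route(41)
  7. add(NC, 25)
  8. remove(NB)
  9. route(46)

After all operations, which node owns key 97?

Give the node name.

Answer: NC

Derivation:
Op 1: add NA@71 -> ring=[71:NA]
Op 2: route key 97: none >= 97, wrap to smallest pos 71 -> NA
Op 3: add NB@6 -> ring=[6:NB,71:NA]
Op 4: route key 78: none >= 78, wrap to smallest pos 6 -> NB
Op 5: route key 35: smallest pos >= 35 is 71 -> NA
Op 6: route key 41: smallest pos >= 41 is 71 -> NA
Op 7: add NC@25 -> ring=[6:NB,25:NC,71:NA]
Op 8: remove NB -> ring=[25:NC,71:NA]
Op 9: route key 46: smallest pos >= 46 is 71 -> NA
Final route key 97: none >= 97, wrap to smallest pos 25 -> NC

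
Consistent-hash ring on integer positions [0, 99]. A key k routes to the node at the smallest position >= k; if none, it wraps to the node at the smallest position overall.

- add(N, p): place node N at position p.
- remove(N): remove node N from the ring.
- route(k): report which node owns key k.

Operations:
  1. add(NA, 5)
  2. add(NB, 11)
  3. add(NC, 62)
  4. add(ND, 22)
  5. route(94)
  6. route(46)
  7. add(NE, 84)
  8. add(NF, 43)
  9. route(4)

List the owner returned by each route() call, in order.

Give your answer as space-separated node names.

Answer: NA NC NA

Derivation:
Op 1: add NA@5 -> ring=[5:NA]
Op 2: add NB@11 -> ring=[5:NA,11:NB]
Op 3: add NC@62 -> ring=[5:NA,11:NB,62:NC]
Op 4: add ND@22 -> ring=[5:NA,11:NB,22:ND,62:NC]
Op 5: route key 94: none >= 94, wrap to smallest pos 5 -> NA
Op 6: route key 46: smallest pos >= 46 is 62 -> NC
Op 7: add NE@84 -> ring=[5:NA,11:NB,22:ND,62:NC,84:NE]
Op 8: add NF@43 -> ring=[5:NA,11:NB,22:ND,43:NF,62:NC,84:NE]
Op 9: route key 4: smallest pos >= 4 is 5 -> NA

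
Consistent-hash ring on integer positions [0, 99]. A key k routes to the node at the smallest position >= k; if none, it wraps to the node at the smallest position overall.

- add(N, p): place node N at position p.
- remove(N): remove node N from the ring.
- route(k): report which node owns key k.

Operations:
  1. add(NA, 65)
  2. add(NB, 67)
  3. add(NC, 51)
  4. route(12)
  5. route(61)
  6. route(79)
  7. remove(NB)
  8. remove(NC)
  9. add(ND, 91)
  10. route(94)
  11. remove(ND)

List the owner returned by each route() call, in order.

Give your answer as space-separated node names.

Op 1: add NA@65 -> ring=[65:NA]
Op 2: add NB@67 -> ring=[65:NA,67:NB]
Op 3: add NC@51 -> ring=[51:NC,65:NA,67:NB]
Op 4: route key 12: smallest pos >= 12 is 51 -> NC
Op 5: route key 61: smallest pos >= 61 is 65 -> NA
Op 6: route key 79: none >= 79, wrap to smallest pos 51 -> NC
Op 7: remove NB -> ring=[51:NC,65:NA]
Op 8: remove NC -> ring=[65:NA]
Op 9: add ND@91 -> ring=[65:NA,91:ND]
Op 10: route key 94: none >= 94, wrap to smallest pos 65 -> NA
Op 11: remove ND -> ring=[65:NA]

Answer: NC NA NC NA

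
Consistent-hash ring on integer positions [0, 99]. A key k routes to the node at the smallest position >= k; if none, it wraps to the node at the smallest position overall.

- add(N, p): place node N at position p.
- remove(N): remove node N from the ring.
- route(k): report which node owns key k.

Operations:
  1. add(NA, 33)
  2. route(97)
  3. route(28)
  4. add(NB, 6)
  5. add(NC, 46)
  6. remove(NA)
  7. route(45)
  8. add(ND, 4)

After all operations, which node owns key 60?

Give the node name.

Op 1: add NA@33 -> ring=[33:NA]
Op 2: route key 97: none >= 97, wrap to smallest pos 33 -> NA
Op 3: route key 28: smallest pos >= 28 is 33 -> NA
Op 4: add NB@6 -> ring=[6:NB,33:NA]
Op 5: add NC@46 -> ring=[6:NB,33:NA,46:NC]
Op 6: remove NA -> ring=[6:NB,46:NC]
Op 7: route key 45: smallest pos >= 45 is 46 -> NC
Op 8: add ND@4 -> ring=[4:ND,6:NB,46:NC]
Final route key 60: none >= 60, wrap to smallest pos 4 -> ND

Answer: ND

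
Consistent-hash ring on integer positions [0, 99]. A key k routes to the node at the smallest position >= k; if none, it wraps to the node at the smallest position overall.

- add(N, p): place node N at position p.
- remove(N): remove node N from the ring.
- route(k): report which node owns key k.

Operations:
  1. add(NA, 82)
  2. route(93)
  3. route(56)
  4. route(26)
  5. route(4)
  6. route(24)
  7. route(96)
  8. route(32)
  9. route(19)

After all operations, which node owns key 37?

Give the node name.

Answer: NA

Derivation:
Op 1: add NA@82 -> ring=[82:NA]
Op 2: route key 93: none >= 93, wrap to smallest pos 82 -> NA
Op 3: route key 56: smallest pos >= 56 is 82 -> NA
Op 4: route key 26: smallest pos >= 26 is 82 -> NA
Op 5: route key 4: smallest pos >= 4 is 82 -> NA
Op 6: route key 24: smallest pos >= 24 is 82 -> NA
Op 7: route key 96: none >= 96, wrap to smallest pos 82 -> NA
Op 8: route key 32: smallest pos >= 32 is 82 -> NA
Op 9: route key 19: smallest pos >= 19 is 82 -> NA
Final route key 37: smallest pos >= 37 is 82 -> NA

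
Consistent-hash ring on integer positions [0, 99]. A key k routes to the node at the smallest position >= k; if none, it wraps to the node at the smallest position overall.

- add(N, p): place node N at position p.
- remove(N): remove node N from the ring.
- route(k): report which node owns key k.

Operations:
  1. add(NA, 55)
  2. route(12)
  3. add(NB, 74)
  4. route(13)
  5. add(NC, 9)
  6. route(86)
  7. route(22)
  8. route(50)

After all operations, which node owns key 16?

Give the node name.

Answer: NA

Derivation:
Op 1: add NA@55 -> ring=[55:NA]
Op 2: route key 12: smallest pos >= 12 is 55 -> NA
Op 3: add NB@74 -> ring=[55:NA,74:NB]
Op 4: route key 13: smallest pos >= 13 is 55 -> NA
Op 5: add NC@9 -> ring=[9:NC,55:NA,74:NB]
Op 6: route key 86: none >= 86, wrap to smallest pos 9 -> NC
Op 7: route key 22: smallest pos >= 22 is 55 -> NA
Op 8: route key 50: smallest pos >= 50 is 55 -> NA
Final route key 16: smallest pos >= 16 is 55 -> NA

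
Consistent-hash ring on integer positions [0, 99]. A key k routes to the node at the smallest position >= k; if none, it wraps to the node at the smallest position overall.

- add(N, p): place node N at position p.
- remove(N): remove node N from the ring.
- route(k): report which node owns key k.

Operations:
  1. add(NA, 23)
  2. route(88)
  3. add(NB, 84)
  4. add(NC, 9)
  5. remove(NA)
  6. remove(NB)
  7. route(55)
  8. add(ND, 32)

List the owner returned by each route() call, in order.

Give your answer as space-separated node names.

Op 1: add NA@23 -> ring=[23:NA]
Op 2: route key 88: none >= 88, wrap to smallest pos 23 -> NA
Op 3: add NB@84 -> ring=[23:NA,84:NB]
Op 4: add NC@9 -> ring=[9:NC,23:NA,84:NB]
Op 5: remove NA -> ring=[9:NC,84:NB]
Op 6: remove NB -> ring=[9:NC]
Op 7: route key 55: none >= 55, wrap to smallest pos 9 -> NC
Op 8: add ND@32 -> ring=[9:NC,32:ND]

Answer: NA NC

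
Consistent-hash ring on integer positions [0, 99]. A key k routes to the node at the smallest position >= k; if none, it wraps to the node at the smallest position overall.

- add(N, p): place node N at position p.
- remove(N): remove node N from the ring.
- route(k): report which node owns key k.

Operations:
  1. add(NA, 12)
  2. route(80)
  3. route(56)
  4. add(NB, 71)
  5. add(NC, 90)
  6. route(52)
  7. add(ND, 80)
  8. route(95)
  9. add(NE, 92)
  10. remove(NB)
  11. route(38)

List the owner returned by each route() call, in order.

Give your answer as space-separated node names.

Answer: NA NA NB NA ND

Derivation:
Op 1: add NA@12 -> ring=[12:NA]
Op 2: route key 80: none >= 80, wrap to smallest pos 12 -> NA
Op 3: route key 56: none >= 56, wrap to smallest pos 12 -> NA
Op 4: add NB@71 -> ring=[12:NA,71:NB]
Op 5: add NC@90 -> ring=[12:NA,71:NB,90:NC]
Op 6: route key 52: smallest pos >= 52 is 71 -> NB
Op 7: add ND@80 -> ring=[12:NA,71:NB,80:ND,90:NC]
Op 8: route key 95: none >= 95, wrap to smallest pos 12 -> NA
Op 9: add NE@92 -> ring=[12:NA,71:NB,80:ND,90:NC,92:NE]
Op 10: remove NB -> ring=[12:NA,80:ND,90:NC,92:NE]
Op 11: route key 38: smallest pos >= 38 is 80 -> ND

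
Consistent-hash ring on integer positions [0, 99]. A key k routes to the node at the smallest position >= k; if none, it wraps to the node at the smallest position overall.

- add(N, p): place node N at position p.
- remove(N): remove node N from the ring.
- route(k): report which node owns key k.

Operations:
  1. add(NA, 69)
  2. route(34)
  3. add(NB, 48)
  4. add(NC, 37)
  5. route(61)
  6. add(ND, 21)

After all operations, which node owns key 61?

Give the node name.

Op 1: add NA@69 -> ring=[69:NA]
Op 2: route key 34: smallest pos >= 34 is 69 -> NA
Op 3: add NB@48 -> ring=[48:NB,69:NA]
Op 4: add NC@37 -> ring=[37:NC,48:NB,69:NA]
Op 5: route key 61: smallest pos >= 61 is 69 -> NA
Op 6: add ND@21 -> ring=[21:ND,37:NC,48:NB,69:NA]
Final route key 61: smallest pos >= 61 is 69 -> NA

Answer: NA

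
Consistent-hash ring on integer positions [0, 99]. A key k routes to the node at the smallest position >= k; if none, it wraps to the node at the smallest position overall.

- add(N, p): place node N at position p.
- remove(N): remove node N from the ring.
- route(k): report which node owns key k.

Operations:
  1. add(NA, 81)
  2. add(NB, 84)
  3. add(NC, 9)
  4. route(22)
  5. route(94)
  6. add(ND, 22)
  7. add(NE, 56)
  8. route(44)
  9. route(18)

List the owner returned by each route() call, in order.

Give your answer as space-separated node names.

Answer: NA NC NE ND

Derivation:
Op 1: add NA@81 -> ring=[81:NA]
Op 2: add NB@84 -> ring=[81:NA,84:NB]
Op 3: add NC@9 -> ring=[9:NC,81:NA,84:NB]
Op 4: route key 22: smallest pos >= 22 is 81 -> NA
Op 5: route key 94: none >= 94, wrap to smallest pos 9 -> NC
Op 6: add ND@22 -> ring=[9:NC,22:ND,81:NA,84:NB]
Op 7: add NE@56 -> ring=[9:NC,22:ND,56:NE,81:NA,84:NB]
Op 8: route key 44: smallest pos >= 44 is 56 -> NE
Op 9: route key 18: smallest pos >= 18 is 22 -> ND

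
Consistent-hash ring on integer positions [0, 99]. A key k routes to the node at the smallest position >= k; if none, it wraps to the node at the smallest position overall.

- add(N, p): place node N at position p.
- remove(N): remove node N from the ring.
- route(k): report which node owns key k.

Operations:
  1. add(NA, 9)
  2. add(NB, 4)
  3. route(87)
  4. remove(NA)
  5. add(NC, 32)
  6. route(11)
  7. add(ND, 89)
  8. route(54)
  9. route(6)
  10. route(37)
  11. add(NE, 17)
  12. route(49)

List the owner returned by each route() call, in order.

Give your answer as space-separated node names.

Answer: NB NC ND NC ND ND

Derivation:
Op 1: add NA@9 -> ring=[9:NA]
Op 2: add NB@4 -> ring=[4:NB,9:NA]
Op 3: route key 87: none >= 87, wrap to smallest pos 4 -> NB
Op 4: remove NA -> ring=[4:NB]
Op 5: add NC@32 -> ring=[4:NB,32:NC]
Op 6: route key 11: smallest pos >= 11 is 32 -> NC
Op 7: add ND@89 -> ring=[4:NB,32:NC,89:ND]
Op 8: route key 54: smallest pos >= 54 is 89 -> ND
Op 9: route key 6: smallest pos >= 6 is 32 -> NC
Op 10: route key 37: smallest pos >= 37 is 89 -> ND
Op 11: add NE@17 -> ring=[4:NB,17:NE,32:NC,89:ND]
Op 12: route key 49: smallest pos >= 49 is 89 -> ND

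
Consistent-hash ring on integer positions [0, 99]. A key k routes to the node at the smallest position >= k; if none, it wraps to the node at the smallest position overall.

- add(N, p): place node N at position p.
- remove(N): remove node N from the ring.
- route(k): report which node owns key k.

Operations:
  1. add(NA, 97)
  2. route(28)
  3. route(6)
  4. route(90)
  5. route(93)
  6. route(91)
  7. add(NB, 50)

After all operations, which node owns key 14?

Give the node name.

Op 1: add NA@97 -> ring=[97:NA]
Op 2: route key 28: smallest pos >= 28 is 97 -> NA
Op 3: route key 6: smallest pos >= 6 is 97 -> NA
Op 4: route key 90: smallest pos >= 90 is 97 -> NA
Op 5: route key 93: smallest pos >= 93 is 97 -> NA
Op 6: route key 91: smallest pos >= 91 is 97 -> NA
Op 7: add NB@50 -> ring=[50:NB,97:NA]
Final route key 14: smallest pos >= 14 is 50 -> NB

Answer: NB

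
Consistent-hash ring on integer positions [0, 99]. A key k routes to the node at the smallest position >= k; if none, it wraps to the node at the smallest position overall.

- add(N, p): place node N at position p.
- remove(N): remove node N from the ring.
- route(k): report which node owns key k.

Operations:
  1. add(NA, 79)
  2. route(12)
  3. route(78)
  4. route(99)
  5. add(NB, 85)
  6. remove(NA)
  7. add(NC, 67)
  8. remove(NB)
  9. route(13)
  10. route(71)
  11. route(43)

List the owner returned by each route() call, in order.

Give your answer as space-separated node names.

Op 1: add NA@79 -> ring=[79:NA]
Op 2: route key 12: smallest pos >= 12 is 79 -> NA
Op 3: route key 78: smallest pos >= 78 is 79 -> NA
Op 4: route key 99: none >= 99, wrap to smallest pos 79 -> NA
Op 5: add NB@85 -> ring=[79:NA,85:NB]
Op 6: remove NA -> ring=[85:NB]
Op 7: add NC@67 -> ring=[67:NC,85:NB]
Op 8: remove NB -> ring=[67:NC]
Op 9: route key 13: smallest pos >= 13 is 67 -> NC
Op 10: route key 71: none >= 71, wrap to smallest pos 67 -> NC
Op 11: route key 43: smallest pos >= 43 is 67 -> NC

Answer: NA NA NA NC NC NC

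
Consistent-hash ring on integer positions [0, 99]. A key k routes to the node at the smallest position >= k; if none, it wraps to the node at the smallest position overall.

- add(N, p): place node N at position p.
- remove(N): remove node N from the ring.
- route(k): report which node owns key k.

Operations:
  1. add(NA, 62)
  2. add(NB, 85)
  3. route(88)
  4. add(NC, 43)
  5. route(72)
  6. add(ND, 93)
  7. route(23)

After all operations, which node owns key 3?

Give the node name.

Answer: NC

Derivation:
Op 1: add NA@62 -> ring=[62:NA]
Op 2: add NB@85 -> ring=[62:NA,85:NB]
Op 3: route key 88: none >= 88, wrap to smallest pos 62 -> NA
Op 4: add NC@43 -> ring=[43:NC,62:NA,85:NB]
Op 5: route key 72: smallest pos >= 72 is 85 -> NB
Op 6: add ND@93 -> ring=[43:NC,62:NA,85:NB,93:ND]
Op 7: route key 23: smallest pos >= 23 is 43 -> NC
Final route key 3: smallest pos >= 3 is 43 -> NC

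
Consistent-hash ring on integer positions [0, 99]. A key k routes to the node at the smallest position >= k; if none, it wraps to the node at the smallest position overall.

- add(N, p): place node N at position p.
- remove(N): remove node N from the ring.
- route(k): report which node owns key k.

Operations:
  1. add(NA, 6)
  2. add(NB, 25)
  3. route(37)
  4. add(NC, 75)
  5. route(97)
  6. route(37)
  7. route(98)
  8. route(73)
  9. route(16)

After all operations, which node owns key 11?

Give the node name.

Op 1: add NA@6 -> ring=[6:NA]
Op 2: add NB@25 -> ring=[6:NA,25:NB]
Op 3: route key 37: none >= 37, wrap to smallest pos 6 -> NA
Op 4: add NC@75 -> ring=[6:NA,25:NB,75:NC]
Op 5: route key 97: none >= 97, wrap to smallest pos 6 -> NA
Op 6: route key 37: smallest pos >= 37 is 75 -> NC
Op 7: route key 98: none >= 98, wrap to smallest pos 6 -> NA
Op 8: route key 73: smallest pos >= 73 is 75 -> NC
Op 9: route key 16: smallest pos >= 16 is 25 -> NB
Final route key 11: smallest pos >= 11 is 25 -> NB

Answer: NB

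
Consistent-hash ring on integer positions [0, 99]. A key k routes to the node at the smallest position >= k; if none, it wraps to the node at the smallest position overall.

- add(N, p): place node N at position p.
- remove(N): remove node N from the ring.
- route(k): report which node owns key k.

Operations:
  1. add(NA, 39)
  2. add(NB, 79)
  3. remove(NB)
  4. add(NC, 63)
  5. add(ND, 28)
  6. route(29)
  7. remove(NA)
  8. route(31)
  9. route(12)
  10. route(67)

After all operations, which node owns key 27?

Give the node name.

Op 1: add NA@39 -> ring=[39:NA]
Op 2: add NB@79 -> ring=[39:NA,79:NB]
Op 3: remove NB -> ring=[39:NA]
Op 4: add NC@63 -> ring=[39:NA,63:NC]
Op 5: add ND@28 -> ring=[28:ND,39:NA,63:NC]
Op 6: route key 29: smallest pos >= 29 is 39 -> NA
Op 7: remove NA -> ring=[28:ND,63:NC]
Op 8: route key 31: smallest pos >= 31 is 63 -> NC
Op 9: route key 12: smallest pos >= 12 is 28 -> ND
Op 10: route key 67: none >= 67, wrap to smallest pos 28 -> ND
Final route key 27: smallest pos >= 27 is 28 -> ND

Answer: ND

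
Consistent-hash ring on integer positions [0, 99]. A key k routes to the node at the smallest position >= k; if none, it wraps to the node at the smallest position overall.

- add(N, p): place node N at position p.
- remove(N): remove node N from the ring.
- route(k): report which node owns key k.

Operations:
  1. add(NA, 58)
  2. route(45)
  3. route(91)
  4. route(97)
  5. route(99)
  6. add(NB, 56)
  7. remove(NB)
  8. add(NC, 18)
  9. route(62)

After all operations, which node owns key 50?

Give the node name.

Op 1: add NA@58 -> ring=[58:NA]
Op 2: route key 45: smallest pos >= 45 is 58 -> NA
Op 3: route key 91: none >= 91, wrap to smallest pos 58 -> NA
Op 4: route key 97: none >= 97, wrap to smallest pos 58 -> NA
Op 5: route key 99: none >= 99, wrap to smallest pos 58 -> NA
Op 6: add NB@56 -> ring=[56:NB,58:NA]
Op 7: remove NB -> ring=[58:NA]
Op 8: add NC@18 -> ring=[18:NC,58:NA]
Op 9: route key 62: none >= 62, wrap to smallest pos 18 -> NC
Final route key 50: smallest pos >= 50 is 58 -> NA

Answer: NA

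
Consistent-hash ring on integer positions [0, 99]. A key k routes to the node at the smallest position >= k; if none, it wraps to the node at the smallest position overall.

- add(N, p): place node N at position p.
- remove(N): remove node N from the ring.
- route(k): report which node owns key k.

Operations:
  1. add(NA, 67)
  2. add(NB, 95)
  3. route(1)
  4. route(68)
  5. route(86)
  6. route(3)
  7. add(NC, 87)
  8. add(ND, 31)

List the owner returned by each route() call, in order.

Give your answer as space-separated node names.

Op 1: add NA@67 -> ring=[67:NA]
Op 2: add NB@95 -> ring=[67:NA,95:NB]
Op 3: route key 1: smallest pos >= 1 is 67 -> NA
Op 4: route key 68: smallest pos >= 68 is 95 -> NB
Op 5: route key 86: smallest pos >= 86 is 95 -> NB
Op 6: route key 3: smallest pos >= 3 is 67 -> NA
Op 7: add NC@87 -> ring=[67:NA,87:NC,95:NB]
Op 8: add ND@31 -> ring=[31:ND,67:NA,87:NC,95:NB]

Answer: NA NB NB NA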